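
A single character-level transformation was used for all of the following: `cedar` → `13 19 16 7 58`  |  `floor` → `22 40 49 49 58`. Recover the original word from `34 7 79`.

jay

Each letter becomes 3×(its alphabet position, a=1..z=26) + 4.
Undoing it on 34 7 79: 34→(34−4)÷3=10=j, 7→(7−4)÷3=1=a, 79→(79−4)÷3=25=y.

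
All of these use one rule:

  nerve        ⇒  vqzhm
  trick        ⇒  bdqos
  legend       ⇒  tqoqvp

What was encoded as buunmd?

Shifts by position in nerve: pos 0: n→v (+8), pos 1: e→q (+12), pos 2: r→z (+8), pos 3: v→h (+12) — repeating every 2. It's a Vigenère-style cipher with numeric key [8,12]: position i shifts by key[i mod 2].
Decoding buunmd: b−8=t, u−12=i, u−8=m, n−12=b, m−8=e, d−12=r.

timber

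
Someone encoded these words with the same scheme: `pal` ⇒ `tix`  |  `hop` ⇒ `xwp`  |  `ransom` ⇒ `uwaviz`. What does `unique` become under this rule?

mcyqvc

The word is reversed, then every letter is shifted forward by 8.
For unique: reverse → euqinu; then shift: e+8=m, u+8=c, q+8=y, i+8=q, n+8=v, u+8=c.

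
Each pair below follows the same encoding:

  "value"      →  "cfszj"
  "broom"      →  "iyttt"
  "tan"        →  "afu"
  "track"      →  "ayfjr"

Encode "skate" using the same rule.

zrfaj

The shift depends on letter class: consonant v→c is +7, but vowel a→f is +5. Two shifts are in play — +5 for a/e/i/o/u, +7 for every other letter.
Applying it to skate: s(cons)+7=z, k(cons)+7=r, a(vowel)+5=f, t(cons)+7=a, e(vowel)+5=j.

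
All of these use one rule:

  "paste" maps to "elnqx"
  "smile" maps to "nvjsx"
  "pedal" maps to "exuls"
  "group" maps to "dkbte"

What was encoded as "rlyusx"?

p(15)→e(4) and a(0)→l(11) fit y≡3x+11 (mod 26); the inverse of 3 mod 26 is 9. Each letter's alphabet position (a=0..z=25) is mapped through 3·x+11 mod 26 — an affine cipher.
Decoding rlyusx: r(17)→9·(17−11)≡2=c; l(11)→9·(11−11)≡0=a; y(24)→9·(24−11)≡13=n; u(20)→9·(20−11)≡3=d; s(18)→9·(18−11)≡11=l; x(23)→9·(23−11)≡4=e (all mod 26).

candle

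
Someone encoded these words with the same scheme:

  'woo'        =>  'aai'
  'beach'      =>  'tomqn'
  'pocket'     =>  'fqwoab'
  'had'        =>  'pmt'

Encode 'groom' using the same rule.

The output letters match the input read backwards, each shifted +12: woo reversed is oow. Read the word backwards and shift each letter +12.
Applying it to groom: reverse → moorg; then shift: m+12=y, o+12=a, o+12=a, r+12=d, g+12=s.

yaads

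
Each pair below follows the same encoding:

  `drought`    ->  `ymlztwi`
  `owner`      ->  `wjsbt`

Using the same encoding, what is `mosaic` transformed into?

The output letters match the input read backwards, each shifted +5: drought reversed is thguord. Read the word backwards and shift each letter +5.
For mosaic: reverse → ciasom; then shift: c+5=h, i+5=n, a+5=f, s+5=x, o+5=t, m+5=r.

hnfxtr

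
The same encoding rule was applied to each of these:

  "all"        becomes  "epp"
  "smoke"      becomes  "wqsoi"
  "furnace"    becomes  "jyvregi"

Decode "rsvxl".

Every letter moves 4 places later in the alphabet, wrapping around z→a.
Decoding rsvxl: r−4=n, s−4=o, v−4=r, x−4=t, l−4=h.

north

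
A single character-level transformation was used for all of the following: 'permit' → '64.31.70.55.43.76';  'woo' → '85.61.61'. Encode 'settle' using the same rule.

p(#16)→64 and e(#5)→31: differences scale by 3, so n = 3·pos + 16. The formula is n = 3×(alphabet index, a=1) + 16.
On settle: s=19→73, e=5→31, t=20→76, t=20→76, l=12→52, e=5→31.

73.31.76.76.52.31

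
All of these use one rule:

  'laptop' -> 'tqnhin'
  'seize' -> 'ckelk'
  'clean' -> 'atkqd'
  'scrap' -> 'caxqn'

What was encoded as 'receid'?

vision

l(11)→t(19) and a(0)→q(16) fit y≡5x+16 (mod 26); the inverse of 5 mod 26 is 21. This is an affine cipher: with a=0,…,z=25, each position x becomes (5x+16) mod 26.
Reversing it on receid: r(17)→21·(17−16)≡21=v; e(4)→21·(4−16)≡8=i; c(2)→21·(2−16)≡18=s; e(4)→21·(4−16)≡8=i; i(8)→21·(8−16)≡14=o; d(3)→21·(3−16)≡13=n (all mod 26).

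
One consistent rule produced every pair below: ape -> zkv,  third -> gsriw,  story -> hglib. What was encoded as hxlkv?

scope

Letters are reflected about the middle of the alphabet (position → 25−position): Atbash.
Decoding hxlkv: h↔s, x↔c, l↔o, k↔p, v↔e.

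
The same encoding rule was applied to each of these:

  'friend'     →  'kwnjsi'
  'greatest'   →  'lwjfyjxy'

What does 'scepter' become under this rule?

xhjuyjw

Compare letters: f→k is +5, r→w is +5, i→n is +5 — a constant shift. It's a constant shift of +5 (ROT5).
Applying it to scepter: s+5=x, c+5=h, e+5=j, p+5=u, t+5=y, e+5=j, r+5=w.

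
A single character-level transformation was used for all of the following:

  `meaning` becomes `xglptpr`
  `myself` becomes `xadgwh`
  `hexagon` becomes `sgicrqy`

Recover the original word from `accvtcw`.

It's a Vigenère-style cipher with numeric key [11,2]: position i shifts by key[i mod 2].
Decoding accvtcw: a−11=p, c−2=a, c−11=r, v−2=t, t−11=i, c−2=a, w−11=l.

partial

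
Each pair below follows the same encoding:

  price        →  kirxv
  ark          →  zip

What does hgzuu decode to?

staff

Each pair mirrors across the alphabet (p↔k, r↔i, i↔r): positions sum to 25. Each letter is replaced by its mirror in the alphabet: a↔z, b↔y, c↔x, and so on (the Atbash cipher).
Undoing it on hgzuu: h↔s, g↔t, z↔a, u↔f, u↔f.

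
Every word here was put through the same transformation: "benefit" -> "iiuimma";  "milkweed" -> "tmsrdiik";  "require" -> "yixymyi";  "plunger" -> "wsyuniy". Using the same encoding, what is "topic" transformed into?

Two shifts are in play — +4 for a/e/i/o/u, +7 for every other letter.
Applying it to topic: t(cons)+7=a, o(vowel)+4=s, p(cons)+7=w, i(vowel)+4=m, c(cons)+7=j.

aswmj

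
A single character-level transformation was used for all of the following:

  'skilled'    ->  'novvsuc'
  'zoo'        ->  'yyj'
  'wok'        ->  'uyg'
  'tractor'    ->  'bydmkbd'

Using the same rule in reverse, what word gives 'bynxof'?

The output letters match the input read backwards, each shifted +10: skilled reversed is delliks. Read the word backwards and shift each letter +10.
Undoing it on bynxof: shift back: b−10=r, y−10=o, n−10=d, x−10=n, o−10=e, f−10=v → rodnev; then reverse → vendor.

vendor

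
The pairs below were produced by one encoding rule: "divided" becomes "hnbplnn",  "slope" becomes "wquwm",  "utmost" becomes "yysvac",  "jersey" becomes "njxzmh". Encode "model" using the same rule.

In divided: d→h is +4, i→n is +5, v→b is +6, i→p is +7 — the shift increases by 1 each position. Letter i (0-indexed) is shifted by i+4, so successive shifts are 4, 5, 6, ….
For model: m+4=q, o+5=t, d+6=j, e+7=l, l+8=t.

qtjlt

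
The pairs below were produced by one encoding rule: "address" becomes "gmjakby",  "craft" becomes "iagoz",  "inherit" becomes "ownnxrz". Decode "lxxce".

Shifts by position in address: pos 0: a→g (+6), pos 1: d→m (+9), pos 2: d→j (+6), pos 3: r→a (+9) — repeating every 2. It's a Vigenère-style cipher with numeric key [6,9]: position i shifts by key[i mod 2].
Decoding lxxce: l−6=f, x−9=o, x−6=r, c−9=t, e−6=y.

forty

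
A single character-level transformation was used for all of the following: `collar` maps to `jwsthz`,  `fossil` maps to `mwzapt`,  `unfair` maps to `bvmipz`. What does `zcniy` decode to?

sugar

Shifts by position in collar: pos 0: c→j (+7), pos 1: o→w (+8), pos 2: l→s (+7), pos 3: l→t (+8) — repeating every 2. A repeating key of period 2 is used — shifts +7, +8 over and over.
Undoing it on zcniy: z−7=s, c−8=u, n−7=g, i−8=a, y−7=r.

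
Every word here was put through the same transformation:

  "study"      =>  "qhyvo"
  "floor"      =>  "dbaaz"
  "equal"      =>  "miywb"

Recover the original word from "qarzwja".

soprano

s(18)→q(16) and t(19)→h(7) fit y≡17x+22 (mod 26); the inverse of 17 mod 26 is 23. Treating letters as 0–25, the rule is x ↦ 17x + 22 (mod 26).
Undoing it on qarzwja: q(16)→23·(16−22)≡18=s; a(0)→23·(0−22)≡14=o; r(17)→23·(17−22)≡15=p; z(25)→23·(25−22)≡17=r; w(22)→23·(22−22)≡0=a; j(9)→23·(9−22)≡13=n; a(0)→23·(0−22)≡14=o (all mod 26).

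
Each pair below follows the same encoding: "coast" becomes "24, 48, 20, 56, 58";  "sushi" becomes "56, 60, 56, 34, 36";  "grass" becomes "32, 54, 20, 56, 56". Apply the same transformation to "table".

c(#3)→24 and o(#15)→48: differences scale by 2, so n = 2·pos + 18. With a=1..z=26, the number is 2·pos + 18.
Applying it to table: t=20→58, a=1→20, b=2→22, l=12→42, e=5→28.

58, 20, 22, 42, 28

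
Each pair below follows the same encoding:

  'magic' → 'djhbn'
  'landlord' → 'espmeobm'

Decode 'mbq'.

pal

The output letters match the input read backwards, each shifted +1: magic reversed is cigam. Two steps: reverse the string, then apply a Caesar shift of +1.
Reversing it on mbq: shift back: m−1=l, b−1=a, q−1=p → lap; then reverse → pal.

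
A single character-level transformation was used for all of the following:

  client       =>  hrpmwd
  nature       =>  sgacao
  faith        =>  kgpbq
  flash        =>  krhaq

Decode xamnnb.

In client: c→h is +5, l→r is +6, i→p is +7, e→m is +8 — the shift increases by 1 each position. Letter i (0-indexed) is shifted by i+5, so successive shifts are 5, 6, 7, ….
Reversing it on xamnnb: x−5=s, a−6=u, m−7=f, n−8=f, n−9=e, b−10=r.

suffer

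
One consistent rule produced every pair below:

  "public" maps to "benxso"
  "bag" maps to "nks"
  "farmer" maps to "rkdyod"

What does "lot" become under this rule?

xyf

Two shifts are in play — +10 for a/e/i/o/u, +12 for every other letter.
On lot: l(cons)+12=x, o(vowel)+10=y, t(cons)+12=f.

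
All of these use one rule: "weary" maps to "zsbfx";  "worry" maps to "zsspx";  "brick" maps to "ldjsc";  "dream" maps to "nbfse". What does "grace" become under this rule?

The output letters match the input read backwards, each shifted +1: weary reversed is yraew. Read the word backwards and shift each letter +1.
On grace: reverse → ecarg; then shift: e+1=f, c+1=d, a+1=b, r+1=s, g+1=h.

fdbsh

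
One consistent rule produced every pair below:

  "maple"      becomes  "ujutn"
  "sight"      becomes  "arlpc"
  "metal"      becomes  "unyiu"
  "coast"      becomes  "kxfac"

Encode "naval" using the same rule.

vjaiu

Shifts by position in maple: pos 0: m→u (+8), pos 1: a→j (+9), pos 2: p→u (+5), pos 3: l→t (+8), pos 4: e→n (+9) — repeating every 3. The shifts repeat in a cycle of length 3: positions 0,1,… shift by +8, +9, +5, then the pattern repeats.
For naval: n+8=v, a+9=j, v+5=a, a+8=i, l+9=u.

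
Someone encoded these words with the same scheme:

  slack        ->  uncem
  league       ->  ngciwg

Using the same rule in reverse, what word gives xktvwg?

It's a constant shift of +2 (ROT2).
Reversing it on xktvwg: x−2=v, k−2=i, t−2=r, v−2=t, w−2=u, g−2=e.

virtue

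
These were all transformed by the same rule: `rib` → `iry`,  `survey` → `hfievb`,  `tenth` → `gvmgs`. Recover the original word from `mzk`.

nap

Each pair mirrors across the alphabet (r↔i, i↔r, b↔y): positions sum to 25. This is the alphabet-reversal cipher (Atbash): a becomes z, b becomes y, etc.
Undoing it on mzk: m↔n, z↔a, k↔p.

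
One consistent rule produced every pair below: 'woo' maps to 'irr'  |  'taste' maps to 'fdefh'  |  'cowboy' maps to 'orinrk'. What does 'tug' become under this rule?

The shift depends on letter class: consonant w→i is +12, but vowel o→r is +3. The rule splits by letter class: vowels +3, consonants +12.
For tug: t(cons)+12=f, u(vowel)+3=x, g(cons)+12=s.

fxs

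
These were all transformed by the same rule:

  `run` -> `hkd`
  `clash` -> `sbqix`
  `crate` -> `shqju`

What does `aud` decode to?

ken

Compare letters: r→h is +16, u→k is +16, n→d is +16 — a constant shift. Each letter is shifted forward by 16 in the alphabet (a Caesar shift of +16).
Decoding aud: a−16=k, u−16=e, d−16=n.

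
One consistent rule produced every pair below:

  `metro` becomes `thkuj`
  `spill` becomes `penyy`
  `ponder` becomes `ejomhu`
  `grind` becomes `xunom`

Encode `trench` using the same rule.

kuhors

Each letter's alphabet position (a=0..z=25) is mapped through 21·x+1 mod 26 — an affine cipher.
For trench: t(19)→21·19+1≡10=k; r(17)→21·17+1≡20=u; e(4)→21·4+1≡7=h; n(13)→21·13+1≡14=o; c(2)→21·2+1≡17=r; h(7)→21·7+1≡18=s (all mod 26).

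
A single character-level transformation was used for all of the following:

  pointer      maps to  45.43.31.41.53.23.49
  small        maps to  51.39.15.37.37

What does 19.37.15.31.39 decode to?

p(#16)→45 and o(#15)→43: differences scale by 2, so n = 2·pos + 13. Each letter becomes 2×(its alphabet position, a=1..z=26) + 13.
Undoing it on 19.37.15.31.39: 19→(19−13)÷2=3=c, 37→(37−13)÷2=12=l, 15→(15−13)÷2=1=a, 31→(31−13)÷2=9=i, 39→(39−13)÷2=13=m.

claim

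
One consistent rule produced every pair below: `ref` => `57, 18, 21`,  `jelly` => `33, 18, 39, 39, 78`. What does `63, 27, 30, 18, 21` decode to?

thief

r(#18)→57 and e(#5)→18: differences scale by 3, so n = 3·pos + 3. The formula is n = 3×(alphabet index, a=1) + 3.
Decoding 63, 27, 30, 18, 21: 63→(63−3)÷3=20=t, 27→(27−3)÷3=8=h, 30→(30−3)÷3=9=i, 18→(18−3)÷3=5=e, 21→(21−3)÷3=6=f.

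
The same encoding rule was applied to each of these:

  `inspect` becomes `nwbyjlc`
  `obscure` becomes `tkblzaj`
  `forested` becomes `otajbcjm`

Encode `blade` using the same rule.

kufmj

The shift depends on letter class: consonant n→w is +9, but vowel i→n is +5. The rule splits by letter class: vowels +5, consonants +9.
On blade: b(cons)+9=k, l(cons)+9=u, a(vowel)+5=f, d(cons)+9=m, e(vowel)+5=j.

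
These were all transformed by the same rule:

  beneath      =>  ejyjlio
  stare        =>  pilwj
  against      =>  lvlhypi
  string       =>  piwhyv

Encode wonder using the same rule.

nryqjw

This is an affine cipher: with a=0,…,z=25, each position x becomes (19x+11) mod 26.
For wonder: w(22)→19·22+11≡13=n; o(14)→19·14+11≡17=r; n(13)→19·13+11≡24=y; d(3)→19·3+11≡16=q; e(4)→19·4+11≡9=j; r(17)→19·17+11≡22=w (all mod 26).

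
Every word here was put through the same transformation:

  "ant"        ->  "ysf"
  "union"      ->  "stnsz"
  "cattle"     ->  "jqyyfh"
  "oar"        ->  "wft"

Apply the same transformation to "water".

wjyfb

The output letters match the input read backwards, each shifted +5: ant reversed is tna. Read the word backwards and shift each letter +5.
Applying it to water: reverse → retaw; then shift: r+5=w, e+5=j, t+5=y, a+5=f, w+5=b.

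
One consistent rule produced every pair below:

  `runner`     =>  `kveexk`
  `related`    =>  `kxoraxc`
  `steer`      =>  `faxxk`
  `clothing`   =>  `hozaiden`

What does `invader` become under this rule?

deqrcxk

r(17)→k(10) and u(20)→v(21) fit y≡21x+17 (mod 26); the inverse of 21 mod 26 is 5. Treating letters as 0–25, the rule is x ↦ 21x + 17 (mod 26).
Applying it to invader: i(8)→21·8+17≡3=d; n(13)→21·13+17≡4=e; v(21)→21·21+17≡16=q; a(0)→21·0+17≡17=r; d(3)→21·3+17≡2=c; e(4)→21·4+17≡23=x; r(17)→21·17+17≡10=k (all mod 26).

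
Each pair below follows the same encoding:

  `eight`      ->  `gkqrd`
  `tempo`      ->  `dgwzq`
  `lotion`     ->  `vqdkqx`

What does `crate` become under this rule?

Two shifts are in play — +2 for a/e/i/o/u, +10 for every other letter.
Applying it to crate: c(cons)+10=m, r(cons)+10=b, a(vowel)+2=c, t(cons)+10=d, e(vowel)+2=g.

mbcdg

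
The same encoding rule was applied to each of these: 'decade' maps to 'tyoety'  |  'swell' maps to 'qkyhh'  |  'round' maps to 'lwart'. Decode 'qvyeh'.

d(3)→t(19) and e(4)→y(24) fit y≡5x+4 (mod 26); the inverse of 5 mod 26 is 21. Treating letters as 0–25, the rule is x ↦ 5x + 4 (mod 26).
Decoding qvyeh: q(16)→21·(16−4)≡18=s; v(21)→21·(21−4)≡19=t; y(24)→21·(24−4)≡4=e; e(4)→21·(4−4)≡0=a; h(7)→21·(7−4)≡11=l (all mod 26).

steal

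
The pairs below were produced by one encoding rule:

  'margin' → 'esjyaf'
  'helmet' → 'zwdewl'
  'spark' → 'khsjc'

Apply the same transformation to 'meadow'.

ewsvgo

Compare letters: m→e is +18, a→s is +18, r→j is +18 — a constant shift. Every letter moves 18 places later in the alphabet, wrapping around z→a.
For meadow: m+18=e, e+18=w, a+18=s, d+18=v, o+18=g, w+18=o.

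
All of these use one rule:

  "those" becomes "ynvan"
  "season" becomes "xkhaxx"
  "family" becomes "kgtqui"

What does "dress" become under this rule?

In those: t→y is +5, h→n is +6, o→v is +7, s→a is +8 — the shift increases by 1 each position. Each letter shifts forward by (position + 5), i.e. 5, 6, 7, … — the shift grows by one for each successive letter.
For dress: d+5=i, r+6=x, e+7=l, s+8=a, s+9=b.

ixlab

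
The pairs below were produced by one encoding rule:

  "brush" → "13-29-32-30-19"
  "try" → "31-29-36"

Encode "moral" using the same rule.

b is letter #2 and maps to 13: an offset of 11. The number is (letter's place in the alphabet, a=1) + 11.
On moral: m=13→24, o=15→26, r=18→29, a=1→12, l=12→23.

24-26-29-12-23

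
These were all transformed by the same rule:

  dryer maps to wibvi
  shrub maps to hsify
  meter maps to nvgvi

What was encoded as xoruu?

cliff

Letters are reflected about the middle of the alphabet (position → 25−position): Atbash.
Reversing it on xoruu: x↔c, o↔l, r↔i, u↔f, u↔f.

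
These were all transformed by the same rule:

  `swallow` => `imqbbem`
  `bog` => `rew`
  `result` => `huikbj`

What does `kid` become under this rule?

Compare letters: s→i is +16, w→m is +16, a→q is +16 — a constant shift. It's a constant shift of +16 (ROT16).
For kid: k+16=a, i+16=y, d+16=t.

ayt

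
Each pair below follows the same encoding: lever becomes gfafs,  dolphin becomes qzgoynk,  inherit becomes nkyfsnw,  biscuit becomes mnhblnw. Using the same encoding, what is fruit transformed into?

uslnw

Each letter's alphabet position (a=0..z=25) is mapped through 15·x+23 mod 26 — an affine cipher.
Applying it to fruit: f(5)→15·5+23≡20=u; r(17)→15·17+23≡18=s; u(20)→15·20+23≡11=l; i(8)→15·8+23≡13=n; t(19)→15·19+23≡22=w (all mod 26).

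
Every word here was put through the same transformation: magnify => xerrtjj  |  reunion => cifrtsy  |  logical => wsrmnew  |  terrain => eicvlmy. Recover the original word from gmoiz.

video

A repeating key of period 2 is used — shifts +11, +4 over and over.
Undoing it on gmoiz: g−11=v, m−4=i, o−11=d, i−4=e, z−11=o.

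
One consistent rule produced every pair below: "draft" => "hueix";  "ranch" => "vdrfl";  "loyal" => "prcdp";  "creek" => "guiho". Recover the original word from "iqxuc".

entry

Shifts by position in draft: pos 0: d→h (+4), pos 1: r→u (+3), pos 2: a→e (+4), pos 3: f→i (+3) — repeating every 2. A repeating key of period 2 is used — shifts +4, +3 over and over.
Reversing it on iqxuc: i−4=e, q−3=n, x−4=t, u−3=r, c−4=y.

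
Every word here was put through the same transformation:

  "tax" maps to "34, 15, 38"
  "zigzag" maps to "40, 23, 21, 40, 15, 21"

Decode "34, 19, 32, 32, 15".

terra

t is letter #20 and maps to 34: an offset of 14. Letters become their 1-based position plus 14 (so a→15, b→16, …).
Undoing it on 34, 19, 32, 32, 15: 34→(34−14)÷1=20=t, 19→(19−14)÷1=5=e, 32→(32−14)÷1=18=r, 32→(32−14)÷1=18=r, 15→(15−14)÷1=1=a.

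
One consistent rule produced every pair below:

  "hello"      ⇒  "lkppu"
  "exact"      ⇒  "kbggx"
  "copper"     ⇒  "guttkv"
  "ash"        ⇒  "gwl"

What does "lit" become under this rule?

The shift depends on letter class: consonant h→l is +4, but vowel e→k is +6. The rule splits by letter class: vowels +6, consonants +4.
For lit: l(cons)+4=p, i(vowel)+6=o, t(cons)+4=x.

pox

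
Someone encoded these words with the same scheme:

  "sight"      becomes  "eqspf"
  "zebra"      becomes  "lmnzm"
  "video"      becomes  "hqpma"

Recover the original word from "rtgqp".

fluid

Shifts by position in sight: pos 0: s→e (+12), pos 1: i→q (+8), pos 2: g→s (+12), pos 3: h→p (+8) — repeating every 2. A repeating key of period 2 is used — shifts +12, +8 over and over.
Reversing it on rtgqp: r−12=f, t−8=l, g−12=u, q−8=i, p−12=d.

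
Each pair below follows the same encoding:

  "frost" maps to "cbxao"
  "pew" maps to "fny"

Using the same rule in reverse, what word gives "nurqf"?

The output letters match the input read backwards, each shifted +9: frost reversed is tsorf. Two steps: reverse the string, then apply a Caesar shift of +9.
Reversing it on nurqf: shift back: n−9=e, u−9=l, r−9=i, q−9=h, f−9=w → elihw; then reverse → while.

while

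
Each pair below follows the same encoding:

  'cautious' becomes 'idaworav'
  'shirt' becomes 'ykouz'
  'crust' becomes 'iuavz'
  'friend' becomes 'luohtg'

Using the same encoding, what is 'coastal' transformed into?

Shifts by position in cautious: pos 0: c→i (+6), pos 1: a→d (+3), pos 2: u→a (+6), pos 3: t→w (+3) — repeating every 2. The shifts repeat in a cycle of length 2: positions 0,1,… shift by +6, +3, then the pattern repeats.
On coastal: c+6=i, o+3=r, a+6=g, s+3=v, t+6=z, a+3=d, l+6=r.

irgvzdr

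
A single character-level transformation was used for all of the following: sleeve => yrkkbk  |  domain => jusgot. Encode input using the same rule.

Compare letters: s→y is +6, l→r is +6, e→k is +6 — a constant shift. It's a constant shift of +6 (ROT6).
For input: i+6=o, n+6=t, p+6=v, u+6=a, t+6=z.

otvaz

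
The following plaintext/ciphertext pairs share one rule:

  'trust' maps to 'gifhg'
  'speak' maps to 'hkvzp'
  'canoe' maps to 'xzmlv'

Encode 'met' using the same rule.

nvg

Each pair mirrors across the alphabet (t↔g, r↔i, u↔f): positions sum to 25. Letters are reflected about the middle of the alphabet (position → 25−position): Atbash.
For met: m↔n, e↔v, t↔g.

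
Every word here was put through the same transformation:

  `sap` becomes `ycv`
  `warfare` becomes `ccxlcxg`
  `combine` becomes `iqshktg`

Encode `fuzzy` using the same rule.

The shift depends on letter class: consonant s→y is +6, but vowel a→c is +2. The rule splits by letter class: vowels +2, consonants +6.
Applying it to fuzzy: f(cons)+6=l, u(vowel)+2=w, z(cons)+6=f, z(cons)+6=f, y(cons)+6=e.

lwffe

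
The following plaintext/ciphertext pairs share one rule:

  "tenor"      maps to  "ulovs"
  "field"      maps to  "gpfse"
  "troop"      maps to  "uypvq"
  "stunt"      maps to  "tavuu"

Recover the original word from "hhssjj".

A repeating key of period 2 is used — shifts +1, +7 over and over.
Undoing it on hhssjj: h−1=g, h−7=a, s−1=r, s−7=l, j−1=i, j−7=c.

garlic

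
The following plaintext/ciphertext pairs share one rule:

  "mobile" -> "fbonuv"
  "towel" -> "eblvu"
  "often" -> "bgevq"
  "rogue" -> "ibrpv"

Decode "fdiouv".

Each letter's alphabet position (a=0..z=25) is mapped through 11·x+3 mod 26 — an affine cipher.
Reversing it on fdiouv: f(5)→19·(5−3)≡12=m; d(3)→19·(3−3)≡0=a; i(8)→19·(8−3)≡17=r; o(14)→19·(14−3)≡1=b; u(20)→19·(20−3)≡11=l; v(21)→19·(21−3)≡4=e (all mod 26).

marble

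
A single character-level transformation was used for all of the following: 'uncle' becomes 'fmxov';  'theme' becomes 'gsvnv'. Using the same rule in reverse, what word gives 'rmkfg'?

input

Each pair mirrors across the alphabet (u↔f, n↔m, c↔x): positions sum to 25. This is the alphabet-reversal cipher (Atbash): a becomes z, b becomes y, etc.
Decoding rmkfg: r↔i, m↔n, k↔p, f↔u, g↔t.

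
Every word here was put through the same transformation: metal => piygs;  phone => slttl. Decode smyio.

In metal: m→p is +3, e→i is +4, t→y is +5, a→g is +6 — the shift increases by 1 each position. Each letter shifts forward by (position + 3), i.e. 3, 4, 5, … — the shift grows by one for each successive letter.
Reversing it on smyio: s−3=p, m−4=i, y−5=t, i−6=c, o−7=h.

pitch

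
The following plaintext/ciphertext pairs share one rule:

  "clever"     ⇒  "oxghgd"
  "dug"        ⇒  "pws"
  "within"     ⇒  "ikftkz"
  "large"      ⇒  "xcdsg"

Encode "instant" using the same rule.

The rule splits by letter class: vowels +2, consonants +12.
For instant: i(vowel)+2=k, n(cons)+12=z, s(cons)+12=e, t(cons)+12=f, a(vowel)+2=c, n(cons)+12=z, t(cons)+12=f.

kzefczf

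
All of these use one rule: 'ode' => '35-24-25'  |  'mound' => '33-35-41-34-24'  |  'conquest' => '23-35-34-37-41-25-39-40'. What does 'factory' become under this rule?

26-21-23-40-35-38-45

o is letter #15 and maps to 35: an offset of 20. Letters become their 1-based position plus 20 (so a→21, b→22, …).
For factory: f=6→26, a=1→21, c=3→23, t=20→40, o=15→35, r=18→38, y=25→45.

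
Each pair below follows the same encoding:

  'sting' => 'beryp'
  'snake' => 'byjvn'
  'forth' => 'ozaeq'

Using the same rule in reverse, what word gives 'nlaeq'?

Shifts by position in sting: pos 0: s→b (+9), pos 1: t→e (+11), pos 2: i→r (+9), pos 3: n→y (+11) — repeating every 2. A repeating key of period 2 is used — shifts +9, +11 over and over.
Decoding nlaeq: n−9=e, l−11=a, a−9=r, e−11=t, q−9=h.

earth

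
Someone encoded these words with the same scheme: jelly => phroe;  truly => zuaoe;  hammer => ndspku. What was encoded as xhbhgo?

reveal

The shifts repeat in a cycle of length 2: positions 0,1,… shift by +6, +3, then the pattern repeats.
Decoding xhbhgo: x−6=r, h−3=e, b−6=v, h−3=e, g−6=a, o−3=l.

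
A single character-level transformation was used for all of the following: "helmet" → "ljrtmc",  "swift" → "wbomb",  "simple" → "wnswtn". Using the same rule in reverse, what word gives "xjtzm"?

tense

In helmet: h→l is +4, e→j is +5, l→r is +6, m→t is +7 — the shift increases by 1 each position. The shift increases by 1 at each position, starting from +4: 4, 5, 6, ….
Reversing it on xjtzm: x−4=t, j−5=e, t−6=n, z−7=s, m−8=e.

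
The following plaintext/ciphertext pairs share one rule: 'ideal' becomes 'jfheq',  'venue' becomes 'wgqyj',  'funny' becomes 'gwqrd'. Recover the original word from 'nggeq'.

medal

In ideal: i→j is +1, d→f is +2, e→h is +3, a→e is +4 — the shift increases by 1 each position. The shift increases by 1 at each position, starting from +1: 1, 2, 3, ….
Decoding nggeq: n−1=m, g−2=e, g−3=d, e−4=a, q−5=l.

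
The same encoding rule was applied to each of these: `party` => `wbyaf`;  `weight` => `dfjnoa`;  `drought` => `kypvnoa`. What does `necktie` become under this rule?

The shift depends on letter class: consonant p→w is +7, but vowel a→b is +1. The rule splits by letter class: vowels +1, consonants +7.
On necktie: n(cons)+7=u, e(vowel)+1=f, c(cons)+7=j, k(cons)+7=r, t(cons)+7=a, i(vowel)+1=j, e(vowel)+1=f.

ufjrajf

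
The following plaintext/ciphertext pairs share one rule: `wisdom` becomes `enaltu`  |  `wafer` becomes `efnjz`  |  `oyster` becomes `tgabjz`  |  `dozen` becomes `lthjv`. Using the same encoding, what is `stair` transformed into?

Vowels shift forward by 5 and consonants shift forward by 8.
On stair: s(cons)+8=a, t(cons)+8=b, a(vowel)+5=f, i(vowel)+5=n, r(cons)+8=z.

abfnz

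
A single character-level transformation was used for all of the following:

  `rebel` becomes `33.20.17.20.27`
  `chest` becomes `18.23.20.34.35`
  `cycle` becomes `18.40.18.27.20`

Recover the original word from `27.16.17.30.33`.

r is letter #18 and maps to 33: an offset of 15. Each letter is replaced by its alphabet position (a=1..z=26) + 15.
Decoding 27.16.17.30.33: 27→(27−15)÷1=12=l, 16→(16−15)÷1=1=a, 17→(17−15)÷1=2=b, 30→(30−15)÷1=15=o, 33→(33−15)÷1=18=r.

labor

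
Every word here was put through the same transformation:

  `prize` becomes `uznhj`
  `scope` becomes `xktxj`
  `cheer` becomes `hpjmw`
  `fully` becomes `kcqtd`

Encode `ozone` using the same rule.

Shifts by position in prize: pos 0: p→u (+5), pos 1: r→z (+8), pos 2: i→n (+5), pos 3: z→h (+8) — repeating every 2. It's a Vigenère-style cipher with numeric key [5,8]: position i shifts by key[i mod 2].
Applying it to ozone: o+5=t, z+8=h, o+5=t, n+8=v, e+5=j.

thtvj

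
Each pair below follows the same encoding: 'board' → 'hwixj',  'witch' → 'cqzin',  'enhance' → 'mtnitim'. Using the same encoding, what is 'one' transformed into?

wtm

The shift depends on letter class: consonant b→h is +6, but vowel o→w is +8. Two shifts are in play — +8 for a/e/i/o/u, +6 for every other letter.
On one: o(vowel)+8=w, n(cons)+6=t, e(vowel)+8=m.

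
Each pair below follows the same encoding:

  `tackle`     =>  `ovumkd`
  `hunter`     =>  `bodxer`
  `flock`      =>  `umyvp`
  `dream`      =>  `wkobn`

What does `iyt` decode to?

Read the word backwards and shift each letter +10.
Decoding iyt: shift back: i−10=y, y−10=o, t−10=j → yoj; then reverse → joy.

joy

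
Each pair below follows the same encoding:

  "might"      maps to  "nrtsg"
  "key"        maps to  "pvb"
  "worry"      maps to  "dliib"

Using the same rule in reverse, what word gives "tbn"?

gym

Each pair mirrors across the alphabet (m↔n, i↔r, g↔t): positions sum to 25. Letters are reflected about the middle of the alphabet (position → 25−position): Atbash.
Decoding tbn: t↔g, b↔y, n↔m.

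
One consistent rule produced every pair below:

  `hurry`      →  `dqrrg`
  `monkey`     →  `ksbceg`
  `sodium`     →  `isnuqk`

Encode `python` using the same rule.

jgzdsb

Each letter's alphabet position (a=0..z=25) is mapped through 17·x+14 mod 26 — an affine cipher.
For python: p(15)→17·15+14≡9=j; y(24)→17·24+14≡6=g; t(19)→17·19+14≡25=z; h(7)→17·7+14≡3=d; o(14)→17·14+14≡18=s; n(13)→17·13+14≡1=b (all mod 26).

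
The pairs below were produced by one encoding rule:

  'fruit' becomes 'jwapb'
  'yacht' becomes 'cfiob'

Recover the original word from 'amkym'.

In fruit: f→j is +4, r→w is +5, u→a is +6, i→p is +7 — the shift increases by 1 each position. Each letter shifts forward by (position + 4), i.e. 4, 5, 6, … — the shift grows by one for each successive letter.
Decoding amkym: a−4=w, m−5=h, k−6=e, y−7=r, m−8=e.

where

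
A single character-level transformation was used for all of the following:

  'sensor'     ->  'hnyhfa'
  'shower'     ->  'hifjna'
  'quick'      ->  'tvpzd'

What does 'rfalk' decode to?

s(18)→h(7) and e(4)→n(13) fit y≡7x+11 (mod 26); the inverse of 7 mod 26 is 15. Treating letters as 0–25, the rule is x ↦ 7x + 11 (mod 26).
Undoing it on rfalk: r(17)→15·(17−11)≡12=m; f(5)→15·(5−11)≡14=o; a(0)→15·(0−11)≡17=r; l(11)→15·(11−11)≡0=a; k(10)→15·(10−11)≡11=l (all mod 26).

moral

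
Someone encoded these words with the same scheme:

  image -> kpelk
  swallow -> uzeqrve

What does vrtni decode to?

In image: i→k is +2, m→p is +3, a→e is +4, g→l is +5 — the shift increases by 1 each position. Letter i (0-indexed) is shifted by i+2, so successive shifts are 2, 3, 4, ….
Decoding vrtni: v−2=t, r−3=o, t−4=p, n−5=i, i−6=c.

topic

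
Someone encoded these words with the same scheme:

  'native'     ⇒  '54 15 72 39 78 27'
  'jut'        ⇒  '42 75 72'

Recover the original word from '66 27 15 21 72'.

react

n(#14)→54 and a(#1)→15: differences scale by 3, so n = 3·pos + 12. With a=1..z=26, the number is 3·pos + 12.
Reversing it on 66 27 15 21 72: 66→(66−12)÷3=18=r, 27→(27−12)÷3=5=e, 15→(15−12)÷3=1=a, 21→(21−12)÷3=3=c, 72→(72−12)÷3=20=t.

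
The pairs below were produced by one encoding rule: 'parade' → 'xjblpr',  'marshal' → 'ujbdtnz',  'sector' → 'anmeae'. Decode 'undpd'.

In parade: p→x is +8, a→j is +9, r→b is +10, a→l is +11 — the shift increases by 1 each position. Letter i (0-indexed) is shifted by i+8, so successive shifts are 8, 9, 10, ….
Reversing it on undpd: u−8=m, n−9=e, d−10=t, p−11=e, d−12=r.

meter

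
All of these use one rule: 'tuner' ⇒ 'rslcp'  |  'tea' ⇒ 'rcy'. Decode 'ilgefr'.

knight

Compare letters: t→r is +24, u→s is +24, n→l is +24 — a constant shift. Each letter is shifted forward by 24 in the alphabet (a Caesar shift of +24).
Decoding ilgefr: i−24=k, l−24=n, g−24=i, e−24=g, f−24=h, r−24=t.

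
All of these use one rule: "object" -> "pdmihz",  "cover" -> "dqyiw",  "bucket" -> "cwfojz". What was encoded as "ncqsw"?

manor

In object: o→p is +1, b→d is +2, j→m is +3, e→i is +4 — the shift increases by 1 each position. Each letter shifts forward by (position + 1), i.e. 1, 2, 3, … — the shift grows by one for each successive letter.
Decoding ncqsw: n−1=m, c−2=a, q−3=n, s−4=o, w−5=r.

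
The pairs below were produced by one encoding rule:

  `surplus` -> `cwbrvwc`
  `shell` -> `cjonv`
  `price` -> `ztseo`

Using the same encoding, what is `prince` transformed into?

ztspmg

Shifts by position in surplus: pos 0: s→c (+10), pos 1: u→w (+2), pos 2: r→b (+10), pos 3: p→r (+2) — repeating every 2. A repeating key of period 2 is used — shifts +10, +2 over and over.
On prince: p+10=z, r+2=t, i+10=s, n+2=p, c+10=m, e+2=g.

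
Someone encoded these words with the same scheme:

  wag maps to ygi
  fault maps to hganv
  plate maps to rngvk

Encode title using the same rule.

vovnk

The shift depends on letter class: consonant w→y is +2, but vowel a→g is +6. Two shifts are in play — +6 for a/e/i/o/u, +2 for every other letter.
On title: t(cons)+2=v, i(vowel)+6=o, t(cons)+2=v, l(cons)+2=n, e(vowel)+6=k.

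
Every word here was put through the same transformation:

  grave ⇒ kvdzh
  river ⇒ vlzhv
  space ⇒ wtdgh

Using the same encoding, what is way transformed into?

adc

The shift depends on letter class: consonant g→k is +4, but vowel a→d is +3. Vowels shift forward by 3 and consonants shift forward by 4.
On way: w(cons)+4=a, a(vowel)+3=d, y(cons)+4=c.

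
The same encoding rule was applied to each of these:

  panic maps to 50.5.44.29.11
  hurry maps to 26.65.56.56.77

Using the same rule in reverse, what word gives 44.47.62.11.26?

p(#16)→50 and a(#1)→5: differences scale by 3, so n = 3·pos + 2. The formula is n = 3×(alphabet index, a=1) + 2.
Reversing it on 44.47.62.11.26: 44→(44−2)÷3=14=n, 47→(47−2)÷3=15=o, 62→(62−2)÷3=20=t, 11→(11−2)÷3=3=c, 26→(26−2)÷3=8=h.

notch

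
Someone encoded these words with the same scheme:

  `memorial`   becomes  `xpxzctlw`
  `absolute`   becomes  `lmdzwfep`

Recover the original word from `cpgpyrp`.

Compare letters: m→x is +11, e→p is +11, m→x is +11 — a constant shift. This is a Caesar cipher with shift 11.
Undoing it on cpgpyrp: c−11=r, p−11=e, g−11=v, p−11=e, y−11=n, r−11=g, p−11=e.

revenge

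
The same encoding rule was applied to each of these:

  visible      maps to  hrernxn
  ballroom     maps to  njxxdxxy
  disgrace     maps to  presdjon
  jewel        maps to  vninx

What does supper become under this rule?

edbbnd

The shift depends on letter class: consonant v→h is +12, but vowel i→r is +9. Two shifts are in play — +9 for a/e/i/o/u, +12 for every other letter.
Applying it to supper: s(cons)+12=e, u(vowel)+9=d, p(cons)+12=b, p(cons)+12=b, e(vowel)+9=n, r(cons)+12=d.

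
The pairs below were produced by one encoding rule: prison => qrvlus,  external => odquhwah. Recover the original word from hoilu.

The output letters match the input read backwards, each shifted +3: prison reversed is nosirp. Read the word backwards and shift each letter +3.
Undoing it on hoilu: shift back: h−3=e, o−3=l, i−3=f, l−3=i, u−3=r → elfir; then reverse → rifle.

rifle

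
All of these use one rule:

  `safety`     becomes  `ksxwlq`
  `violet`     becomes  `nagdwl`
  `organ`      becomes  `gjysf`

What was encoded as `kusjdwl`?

Compare letters: s→k is +18, a→s is +18, f→x is +18 — a constant shift. Every letter moves 18 places later in the alphabet, wrapping around z→a.
Undoing it on kusjdwl: k−18=s, u−18=c, s−18=a, j−18=r, d−18=l, w−18=e, l−18=t.

scarlet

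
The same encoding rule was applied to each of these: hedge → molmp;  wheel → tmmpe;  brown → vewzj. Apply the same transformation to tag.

oib

Read the word backwards and shift each letter +8.
Applying it to tag: reverse → gat; then shift: g+8=o, a+8=i, t+8=b.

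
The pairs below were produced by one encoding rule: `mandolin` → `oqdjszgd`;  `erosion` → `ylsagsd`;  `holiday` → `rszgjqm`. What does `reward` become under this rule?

lyiqlj

m(12)→o(14) and a(0)→q(16) fit y≡15x+16 (mod 26); the inverse of 15 mod 26 is 7. This is an affine cipher: with a=0,…,z=25, each position x becomes (15x+16) mod 26.
For reward: r(17)→15·17+16≡11=l; e(4)→15·4+16≡24=y; w(22)→15·22+16≡8=i; a(0)→15·0+16≡16=q; r(17)→15·17+16≡11=l; d(3)→15·3+16≡9=j (all mod 26).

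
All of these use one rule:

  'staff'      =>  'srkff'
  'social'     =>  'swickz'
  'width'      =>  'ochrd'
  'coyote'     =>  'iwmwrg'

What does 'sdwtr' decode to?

s(18)→s(18) and t(19)→r(17) fit y≡25x+10 (mod 26); the inverse of 25 mod 26 is 25. This is an affine cipher: with a=0,…,z=25, each position x becomes (25x+10) mod 26.
Decoding sdwtr: s(18)→25·(18−10)≡18=s; d(3)→25·(3−10)≡7=h; w(22)→25·(22−10)≡14=o; t(19)→25·(19−10)≡17=r; r(17)→25·(17−10)≡19=t (all mod 26).

short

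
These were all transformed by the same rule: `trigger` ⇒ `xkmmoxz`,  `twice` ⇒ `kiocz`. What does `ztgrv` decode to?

The output letters match the input read backwards, each shifted +6: trigger reversed is reggirt. The word is reversed, then every letter is shifted forward by 6.
Decoding ztgrv: shift back: z−6=t, t−6=n, g−6=a, r−6=l, v−6=p → tnalp; then reverse → plant.

plant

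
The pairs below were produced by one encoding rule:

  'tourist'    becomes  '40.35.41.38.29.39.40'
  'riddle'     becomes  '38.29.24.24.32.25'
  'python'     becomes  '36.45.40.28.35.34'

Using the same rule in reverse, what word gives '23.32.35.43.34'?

The number is (letter's place in the alphabet, a=1) + 20.
Undoing it on 23.32.35.43.34: 23→(23−20)÷1=3=c, 32→(32−20)÷1=12=l, 35→(35−20)÷1=15=o, 43→(43−20)÷1=23=w, 34→(34−20)÷1=14=n.

clown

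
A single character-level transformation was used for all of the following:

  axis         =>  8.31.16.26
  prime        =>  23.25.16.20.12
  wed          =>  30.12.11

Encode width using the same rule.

The number is (letter's place in the alphabet, a=1) + 7.
On width: w=23→30, i=9→16, d=4→11, t=20→27, h=8→15.

30.16.11.27.15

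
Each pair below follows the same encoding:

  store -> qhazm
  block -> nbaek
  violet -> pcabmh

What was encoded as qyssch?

s(18)→q(16) and t(19)→h(7) fit y≡17x+22 (mod 26); the inverse of 17 mod 26 is 23. This is an affine cipher: with a=0,…,z=25, each position x becomes (17x+22) mod 26.
Undoing it on qyssch: q(16)→23·(16−22)≡18=s; y(24)→23·(24−22)≡20=u; s(18)→23·(18−22)≡12=m; s(18)→23·(18−22)≡12=m; c(2)→23·(2−22)≡8=i; h(7)→23·(7−22)≡19=t (all mod 26).

summit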